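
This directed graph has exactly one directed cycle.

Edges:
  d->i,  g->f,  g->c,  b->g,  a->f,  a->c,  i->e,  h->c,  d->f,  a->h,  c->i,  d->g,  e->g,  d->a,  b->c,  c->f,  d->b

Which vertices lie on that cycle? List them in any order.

c, e, g, i

DFS with gray/black marking from i:
i gray
  e gray
    g gray
      c gray
        c→i: i is gray → back edge
Back edge closes the cycle i → e → g → c → i; its vertices are {c, e, g, i}.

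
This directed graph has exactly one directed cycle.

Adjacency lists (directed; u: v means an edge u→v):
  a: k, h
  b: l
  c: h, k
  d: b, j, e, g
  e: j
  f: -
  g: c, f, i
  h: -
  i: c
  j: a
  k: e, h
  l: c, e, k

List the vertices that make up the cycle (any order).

DFS with gray/black marking from e:
e gray
  j gray
    a gray
      k gray
        k→e: e is gray → back edge
Back edge closes the cycle e → j → a → k → e; its vertices are {a, e, j, k}.

a, e, j, k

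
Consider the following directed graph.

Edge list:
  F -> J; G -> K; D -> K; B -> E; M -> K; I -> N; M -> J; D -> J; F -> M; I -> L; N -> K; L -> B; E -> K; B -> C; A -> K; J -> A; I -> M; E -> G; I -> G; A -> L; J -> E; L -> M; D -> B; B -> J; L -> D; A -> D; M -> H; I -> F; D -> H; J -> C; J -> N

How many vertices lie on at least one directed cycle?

A vertex is on a directed cycle iff it belongs to a strongly connected component of size ≥ 2 (or has a self-loop).
The vertices on cycles are {A, B, D, J, L, M} — 6 in total.

6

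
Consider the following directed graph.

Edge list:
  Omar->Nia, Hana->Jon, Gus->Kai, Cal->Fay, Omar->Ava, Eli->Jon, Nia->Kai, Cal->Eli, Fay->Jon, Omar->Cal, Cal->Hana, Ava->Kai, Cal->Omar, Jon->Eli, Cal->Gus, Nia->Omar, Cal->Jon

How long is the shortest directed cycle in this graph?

2

For each vertex v, BFS finds the shortest path from v back to v.
The shortest such closed walk is Omar → Nia → Omar, length 2.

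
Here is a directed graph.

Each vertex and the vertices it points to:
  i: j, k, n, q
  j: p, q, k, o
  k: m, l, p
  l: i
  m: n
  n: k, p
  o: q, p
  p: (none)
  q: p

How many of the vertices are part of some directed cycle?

A vertex is on a directed cycle iff it belongs to a strongly connected component of size ≥ 2 (or has a self-loop).
The vertices on cycles are {i, j, k, l, m, n} — 6 in total.

6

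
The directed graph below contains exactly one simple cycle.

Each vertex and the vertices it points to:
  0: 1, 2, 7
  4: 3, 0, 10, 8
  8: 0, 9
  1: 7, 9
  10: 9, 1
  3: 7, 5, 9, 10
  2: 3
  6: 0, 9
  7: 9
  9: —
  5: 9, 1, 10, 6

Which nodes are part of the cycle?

0, 2, 3, 5, 6

DFS with gray/black marking from 0:
0 gray
  1 gray
    7 gray
      9 gray
      9 black
    7 black
    1→9: 9 black — skip
  1 black
  2 gray
    3 gray
      3→7: 7 black — skip
      5 gray
        5→9: 9 black — skip
        5→1: 1 black — skip
        10 gray
          10→9: 9 black — skip
          10→1: 1 black — skip
        10 black
        6 gray
          6→0: 0 is gray → back edge
Back edge closes the cycle 0 → 2 → 3 → 5 → 6 → 0; its vertices are {0, 2, 3, 5, 6}.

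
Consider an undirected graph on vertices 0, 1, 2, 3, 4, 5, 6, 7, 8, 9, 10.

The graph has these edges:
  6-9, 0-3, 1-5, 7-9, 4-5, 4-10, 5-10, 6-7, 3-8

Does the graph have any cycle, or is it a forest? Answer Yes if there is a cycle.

DFS, tracking each vertex's parent; an edge to a visited non-parent vertex closes a cycle.
Start from 5:
visit 5 (parent –)
  visit 4 (parent 5)
    4–5: parent, skip
    visit 10 (parent 4)
      10–5: 5 visited and ≠ parent → cycle
Cycle: 5 – 4 – 10 – 5.

Yes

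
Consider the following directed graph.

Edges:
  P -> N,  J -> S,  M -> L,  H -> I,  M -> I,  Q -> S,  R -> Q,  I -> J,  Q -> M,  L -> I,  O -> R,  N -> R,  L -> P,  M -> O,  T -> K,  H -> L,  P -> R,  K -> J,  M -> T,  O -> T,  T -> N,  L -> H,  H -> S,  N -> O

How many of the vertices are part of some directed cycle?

9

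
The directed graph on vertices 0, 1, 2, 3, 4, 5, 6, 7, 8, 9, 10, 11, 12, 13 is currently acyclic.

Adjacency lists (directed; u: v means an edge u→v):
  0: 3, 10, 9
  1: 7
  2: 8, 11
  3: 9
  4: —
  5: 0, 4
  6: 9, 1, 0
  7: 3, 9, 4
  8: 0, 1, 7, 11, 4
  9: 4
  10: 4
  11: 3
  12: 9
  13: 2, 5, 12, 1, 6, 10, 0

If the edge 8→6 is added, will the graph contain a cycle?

Adding 8→6 creates a cycle iff 6 can already reach 8.
Explore from 6: no path reaches 8. The graph stays acyclic.

No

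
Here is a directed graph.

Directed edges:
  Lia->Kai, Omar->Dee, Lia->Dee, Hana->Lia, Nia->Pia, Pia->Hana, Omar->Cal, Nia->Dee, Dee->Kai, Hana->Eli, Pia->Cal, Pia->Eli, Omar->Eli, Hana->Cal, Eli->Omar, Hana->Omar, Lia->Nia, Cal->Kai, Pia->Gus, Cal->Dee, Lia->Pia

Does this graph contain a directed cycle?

Yes

DFS with white/gray/black marking, starting from Dee:
Dee gray
  Kai gray
  Kai black
Dee black
Nia gray
  Nia→Dee: Dee black — skip
  Pia gray
    Eli gray
      Omar gray
        Cal gray
          Cal→Dee: Dee black — skip
          Cal→Kai: Kai black — skip
        Cal black
        Omar→Eli: Eli is gray → back edge
Back edge found, so a cycle exists: Eli → Omar → Eli.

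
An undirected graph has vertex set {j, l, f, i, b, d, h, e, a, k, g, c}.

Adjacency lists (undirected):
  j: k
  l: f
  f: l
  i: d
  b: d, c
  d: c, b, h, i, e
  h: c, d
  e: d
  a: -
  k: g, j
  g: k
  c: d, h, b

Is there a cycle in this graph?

Yes

DFS, tracking each vertex's parent; an edge to a visited non-parent vertex closes a cycle.
Start from k:
visit k (parent –)
  visit g (parent k)
    g–k: parent, skip
  visit j (parent k)
    j–k: parent, skip
visit l (parent –)
  visit f (parent l)
    f–l: parent, skip
visit i (parent –)
  visit d (parent i)
    visit c (parent d)
      c–d: parent, skip
      visit h (parent c)
        h–c: parent, skip
        h–d: d visited and ≠ parent → cycle
Cycle: d – c – h – d.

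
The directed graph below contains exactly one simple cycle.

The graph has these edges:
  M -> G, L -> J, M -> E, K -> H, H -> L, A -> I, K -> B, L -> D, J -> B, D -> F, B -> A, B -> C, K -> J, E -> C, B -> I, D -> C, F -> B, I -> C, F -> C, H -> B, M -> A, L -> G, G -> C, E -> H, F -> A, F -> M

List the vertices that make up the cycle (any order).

D, E, F, H, L, M

DFS with gray/black marking from H:
H gray
  B gray
    C gray
    C black
    I gray
      I→C: C black — skip
    I black
    A gray
      A→I: I black — skip
    A black
  B black
  L gray
    J gray
      J→B: B black — skip
    J black
    D gray
      F gray
        F→A: A black — skip
        F→B: B black — skip
        M gray
          G gray
            G→C: C black — skip
          G black
          E gray
            E→H: H is gray → back edge
Back edge closes the cycle H → L → D → F → M → E → H; its vertices are {D, E, F, H, L, M}.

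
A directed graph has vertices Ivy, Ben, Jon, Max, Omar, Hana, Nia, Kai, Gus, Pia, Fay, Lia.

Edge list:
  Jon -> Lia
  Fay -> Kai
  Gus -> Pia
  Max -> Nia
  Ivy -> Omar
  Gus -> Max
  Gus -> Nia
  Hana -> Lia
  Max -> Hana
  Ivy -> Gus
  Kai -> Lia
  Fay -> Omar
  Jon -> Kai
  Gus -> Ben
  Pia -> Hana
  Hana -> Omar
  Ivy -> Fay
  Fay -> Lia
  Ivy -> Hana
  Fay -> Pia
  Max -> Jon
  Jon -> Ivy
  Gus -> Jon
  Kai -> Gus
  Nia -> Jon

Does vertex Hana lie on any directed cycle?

Hana lies on a cycle iff there is a path from Hana back to itself.
Exploring from Hana, it never reaches itself; equivalently, its strongly connected component is a singleton.

No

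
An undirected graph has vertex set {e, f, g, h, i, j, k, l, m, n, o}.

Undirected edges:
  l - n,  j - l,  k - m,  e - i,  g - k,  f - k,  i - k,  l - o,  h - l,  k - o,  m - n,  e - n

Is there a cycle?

DFS, tracking each vertex's parent; an edge to a visited non-parent vertex closes a cycle.
Start from g:
visit g (parent –)
  visit k (parent g)
    visit m (parent k)
      m–k: parent, skip
      visit n (parent m)
        visit e (parent n)
          visit i (parent e)
            i–e: parent, skip
            i–k: k visited and ≠ parent → cycle
Cycle: k – m – n – e – i – k.

Yes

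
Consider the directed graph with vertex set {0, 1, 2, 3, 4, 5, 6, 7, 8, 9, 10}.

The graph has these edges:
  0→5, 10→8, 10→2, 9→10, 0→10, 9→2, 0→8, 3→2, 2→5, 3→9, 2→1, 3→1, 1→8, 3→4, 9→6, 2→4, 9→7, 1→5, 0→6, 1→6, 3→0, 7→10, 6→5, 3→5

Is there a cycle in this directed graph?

No

DFS with white/gray/black marking, starting from 2:
2 gray
  1 gray
    5 gray
    5 black
    8 gray
    8 black
    6 gray
      6→5: 5 black — skip
    6 black
  1 black
  4 gray
  4 black
  2→5: 5 black — skip
2 black
0 gray
  0→8: 8 black — skip
  0→5: 5 black — skip
  0→6: 6 black — skip
  10 gray
    10→2: 2 black — skip
    10→8: 8 black — skip
  10 black
0 black
3 gray
  3→4: 4 black — skip
  3→0: 0 black — skip
  9 gray
    9→10: 10 black — skip
    7 gray
      7→10: 10 black — skip
    7 black
    9→2: 2 black — skip
    9→6: 6 black — skip
  9 black
  3→5: 5 black — skip
  3→1: 1 black — skip
  3→2: 2 black — skip
3 black
Every edge goes to a white or black vertex — no back edge, so the graph is acyclic.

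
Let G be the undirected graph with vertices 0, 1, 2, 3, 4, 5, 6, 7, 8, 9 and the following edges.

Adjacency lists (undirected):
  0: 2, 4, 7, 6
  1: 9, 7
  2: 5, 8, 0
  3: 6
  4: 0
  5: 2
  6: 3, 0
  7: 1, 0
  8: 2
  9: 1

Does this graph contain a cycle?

DFS, tracking each vertex's parent; an edge to a visited non-parent vertex closes a cycle.
Start from 1:
visit 1 (parent –)
  visit 9 (parent 1)
    9–1: parent, skip
  visit 7 (parent 1)
    7–1: parent, skip
    visit 0 (parent 7)
      visit 2 (parent 0)
        visit 5 (parent 2)
          5–2: parent, skip
        visit 8 (parent 2)
          8–2: parent, skip
        2–0: parent, skip
      visit 4 (parent 0)
        4–0: parent, skip
      0–7: parent, skip
      visit 6 (parent 0)
        visit 3 (parent 6)
          3–6: parent, skip
        6–0: parent, skip
No non-parent visited neighbor found — the graph is a forest.

No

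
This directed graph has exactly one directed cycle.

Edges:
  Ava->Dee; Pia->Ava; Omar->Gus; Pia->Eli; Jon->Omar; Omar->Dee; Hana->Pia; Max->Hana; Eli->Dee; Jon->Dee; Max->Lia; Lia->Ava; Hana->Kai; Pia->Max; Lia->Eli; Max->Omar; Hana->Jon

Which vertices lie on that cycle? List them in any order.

Max, Pia, Hana

DFS with gray/black marking from Pia:
Pia gray
  Eli gray
    Dee gray
    Dee black
  Eli black
  Ava gray
    Ava→Dee: Dee black — skip
  Ava black
  Max gray
    Lia gray
      Lia→Eli: Eli black — skip
      Lia→Ava: Ava black — skip
    Lia black
    Hana gray
      Hana→Pia: Pia is gray → back edge
Back edge closes the cycle Pia → Max → Hana → Pia; its vertices are {Max, Pia, Hana}.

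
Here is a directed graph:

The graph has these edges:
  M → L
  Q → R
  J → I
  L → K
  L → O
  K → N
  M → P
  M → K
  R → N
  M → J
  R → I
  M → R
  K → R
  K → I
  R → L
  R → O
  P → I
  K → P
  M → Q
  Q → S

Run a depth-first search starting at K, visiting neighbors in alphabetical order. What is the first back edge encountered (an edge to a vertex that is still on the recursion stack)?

L->K

DFS from K (visiting neighbors in alphabetical order); mark gray on enter, black on exit:
K gray
  I gray
  I black
  N gray
  N black
  P gray
    P→I: I black — skip
  P black
  R gray
    R→I: I black — skip
    L gray
      L→K: K is gray → back edge
First back edge: L → K.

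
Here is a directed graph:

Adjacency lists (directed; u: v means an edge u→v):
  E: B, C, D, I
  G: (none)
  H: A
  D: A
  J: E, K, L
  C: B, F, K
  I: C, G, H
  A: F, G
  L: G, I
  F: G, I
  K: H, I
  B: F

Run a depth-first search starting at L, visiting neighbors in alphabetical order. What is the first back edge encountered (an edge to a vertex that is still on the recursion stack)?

F→I

DFS from L (visiting neighbors in alphabetical order); mark gray on enter, black on exit:
L gray
  G gray
  G black
  I gray
    C gray
      B gray
        F gray
          F→G: G black — skip
          F→I: I is gray → back edge
First back edge: F → I.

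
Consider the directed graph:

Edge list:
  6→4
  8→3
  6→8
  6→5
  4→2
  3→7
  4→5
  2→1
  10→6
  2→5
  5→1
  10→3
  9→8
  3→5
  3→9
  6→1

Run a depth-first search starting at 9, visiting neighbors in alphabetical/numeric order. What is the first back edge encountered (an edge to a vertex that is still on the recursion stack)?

3->9

DFS from 9 (visiting neighbors in alphabetical/numeric order); mark gray on enter, black on exit:
9 gray
  8 gray
    3 gray
      5 gray
        1 gray
        1 black
      5 black
      7 gray
      7 black
      3→9: 9 is gray → back edge
First back edge: 3 → 9.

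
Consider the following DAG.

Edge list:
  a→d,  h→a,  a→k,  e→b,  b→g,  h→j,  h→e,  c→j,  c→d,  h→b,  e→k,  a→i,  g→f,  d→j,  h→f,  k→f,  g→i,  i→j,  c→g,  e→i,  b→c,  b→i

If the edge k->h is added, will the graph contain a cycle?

Adding k→h creates a cycle iff h can already reach k.
Path from h: h → e → k.
So h → … → k → h is a cycle.

Yes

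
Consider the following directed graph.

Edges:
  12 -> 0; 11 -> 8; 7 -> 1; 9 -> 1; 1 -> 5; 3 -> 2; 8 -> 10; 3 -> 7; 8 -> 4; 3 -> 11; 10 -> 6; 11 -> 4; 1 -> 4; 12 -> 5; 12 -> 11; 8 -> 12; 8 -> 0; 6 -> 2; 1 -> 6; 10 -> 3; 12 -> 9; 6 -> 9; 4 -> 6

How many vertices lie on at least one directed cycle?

9

A vertex is on a directed cycle iff it belongs to a strongly connected component of size ≥ 2 (or has a self-loop).
The vertices on cycles are {1, 3, 4, 6, 8, 9, 10, 11, 12} — 9 in total.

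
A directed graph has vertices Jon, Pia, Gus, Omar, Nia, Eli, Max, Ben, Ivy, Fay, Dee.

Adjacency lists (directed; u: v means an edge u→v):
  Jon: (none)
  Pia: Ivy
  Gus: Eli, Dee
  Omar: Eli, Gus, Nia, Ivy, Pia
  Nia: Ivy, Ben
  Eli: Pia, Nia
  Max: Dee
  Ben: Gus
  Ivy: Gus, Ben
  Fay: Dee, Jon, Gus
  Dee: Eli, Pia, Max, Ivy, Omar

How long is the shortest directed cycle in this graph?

For each vertex v, BFS finds the shortest path from v back to v.
The shortest such closed walk is Dee → Max → Dee, length 2.

2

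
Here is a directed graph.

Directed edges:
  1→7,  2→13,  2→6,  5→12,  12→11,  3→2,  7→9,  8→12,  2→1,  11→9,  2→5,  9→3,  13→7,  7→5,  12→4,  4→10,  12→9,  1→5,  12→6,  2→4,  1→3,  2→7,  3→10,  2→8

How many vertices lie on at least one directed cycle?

10

A vertex is on a directed cycle iff it belongs to a strongly connected component of size ≥ 2 (or has a self-loop).
The vertices on cycles are {1, 2, 3, 5, 7, 8, 9, 11, 12, 13} — 10 in total.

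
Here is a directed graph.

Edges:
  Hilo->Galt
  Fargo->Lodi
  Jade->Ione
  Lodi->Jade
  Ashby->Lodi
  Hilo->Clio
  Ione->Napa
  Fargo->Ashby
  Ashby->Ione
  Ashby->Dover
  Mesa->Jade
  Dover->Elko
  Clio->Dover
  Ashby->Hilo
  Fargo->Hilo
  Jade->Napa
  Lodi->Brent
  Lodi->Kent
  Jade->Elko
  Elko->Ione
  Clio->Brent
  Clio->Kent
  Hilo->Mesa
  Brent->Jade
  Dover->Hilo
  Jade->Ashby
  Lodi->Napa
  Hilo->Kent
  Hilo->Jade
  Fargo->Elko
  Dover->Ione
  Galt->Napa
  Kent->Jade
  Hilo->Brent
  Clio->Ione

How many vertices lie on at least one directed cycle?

9

A vertex is on a directed cycle iff it belongs to a strongly connected component of size ≥ 2 (or has a self-loop).
The vertices on cycles are {Clio, Hilo, Jade, Kent, Lodi, Mesa, Ashby, Brent, Dover} — 9 in total.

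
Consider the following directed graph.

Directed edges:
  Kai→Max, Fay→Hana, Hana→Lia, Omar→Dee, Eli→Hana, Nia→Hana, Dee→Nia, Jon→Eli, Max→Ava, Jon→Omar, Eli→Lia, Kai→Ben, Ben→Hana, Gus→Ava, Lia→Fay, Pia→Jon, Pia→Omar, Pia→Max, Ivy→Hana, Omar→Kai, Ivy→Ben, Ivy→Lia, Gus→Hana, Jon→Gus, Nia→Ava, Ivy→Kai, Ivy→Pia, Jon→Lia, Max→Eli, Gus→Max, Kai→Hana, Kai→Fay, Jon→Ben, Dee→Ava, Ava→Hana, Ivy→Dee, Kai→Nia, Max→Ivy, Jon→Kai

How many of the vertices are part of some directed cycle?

10

A vertex is on a directed cycle iff it belongs to a strongly connected component of size ≥ 2 (or has a self-loop).
The vertices on cycles are {Fay, Gus, Ivy, Jon, Kai, Lia, Max, Pia, Hana, Omar} — 10 in total.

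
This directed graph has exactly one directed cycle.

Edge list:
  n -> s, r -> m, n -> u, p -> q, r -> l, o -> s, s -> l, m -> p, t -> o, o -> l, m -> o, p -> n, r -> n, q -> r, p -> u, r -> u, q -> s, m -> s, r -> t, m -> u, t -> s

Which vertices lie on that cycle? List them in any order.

m, p, q, r

DFS with gray/black marking from q:
q gray
  s gray
    l gray
    l black
  s black
  r gray
    n gray
      n→s: s black — skip
      u gray
      u black
    n black
    m gray
      o gray
        o→s: s black — skip
        o→l: l black — skip
      o black
      m→s: s black — skip
      p gray
        p→q: q is gray → back edge
Back edge closes the cycle q → r → m → p → q; its vertices are {m, p, q, r}.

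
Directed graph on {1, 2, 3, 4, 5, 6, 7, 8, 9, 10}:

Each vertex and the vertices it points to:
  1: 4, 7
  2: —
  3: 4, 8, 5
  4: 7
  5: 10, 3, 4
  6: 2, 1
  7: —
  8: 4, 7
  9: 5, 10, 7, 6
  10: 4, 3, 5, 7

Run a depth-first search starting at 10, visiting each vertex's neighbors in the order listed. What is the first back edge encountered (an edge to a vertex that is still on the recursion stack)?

5->10

DFS from 10 (visiting each vertex's neighbors in the order listed); mark gray on enter, black on exit:
10 gray
  4 gray
    7 gray
    7 black
  4 black
  3 gray
    3→4: 4 black — skip
    8 gray
      8→4: 4 black — skip
      8→7: 7 black — skip
    8 black
    5 gray
      5→10: 10 is gray → back edge
First back edge: 5 → 10.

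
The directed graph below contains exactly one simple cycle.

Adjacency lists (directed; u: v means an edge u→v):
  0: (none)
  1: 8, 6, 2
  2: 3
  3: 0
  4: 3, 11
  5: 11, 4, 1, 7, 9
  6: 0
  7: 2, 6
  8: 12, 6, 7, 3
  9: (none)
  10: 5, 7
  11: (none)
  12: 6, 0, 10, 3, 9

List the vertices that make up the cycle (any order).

1, 5, 8, 10, 12

DFS with gray/black marking from 10:
10 gray
  5 gray
    11 gray
    11 black
    4 gray
      3 gray
        0 gray
        0 black
      3 black
      4→11: 11 black — skip
    4 black
    1 gray
      8 gray
        12 gray
          6 gray
            6→0: 0 black — skip
          6 black
          12→0: 0 black — skip
          12→10: 10 is gray → back edge
Back edge closes the cycle 10 → 5 → 1 → 8 → 12 → 10; its vertices are {1, 5, 8, 10, 12}.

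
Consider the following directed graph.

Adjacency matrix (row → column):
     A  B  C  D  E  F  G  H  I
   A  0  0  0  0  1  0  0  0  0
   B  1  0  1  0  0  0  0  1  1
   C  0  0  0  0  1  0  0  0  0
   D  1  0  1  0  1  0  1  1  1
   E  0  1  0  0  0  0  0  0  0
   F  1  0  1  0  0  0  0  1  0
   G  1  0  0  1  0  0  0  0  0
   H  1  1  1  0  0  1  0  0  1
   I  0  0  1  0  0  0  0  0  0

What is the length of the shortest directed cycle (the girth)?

For each vertex v, BFS finds the shortest path from v back to v.
The shortest such closed walk is D → G → D, length 2.

2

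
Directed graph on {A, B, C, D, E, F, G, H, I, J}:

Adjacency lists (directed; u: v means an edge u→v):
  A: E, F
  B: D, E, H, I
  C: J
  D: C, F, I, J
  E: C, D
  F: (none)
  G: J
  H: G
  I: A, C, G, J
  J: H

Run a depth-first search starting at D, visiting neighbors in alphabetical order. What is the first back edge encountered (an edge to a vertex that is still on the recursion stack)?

G->J

DFS from D (visiting neighbors in alphabetical order); mark gray on enter, black on exit:
D gray
  C gray
    J gray
      H gray
        G gray
          G→J: J is gray → back edge
First back edge: G → J.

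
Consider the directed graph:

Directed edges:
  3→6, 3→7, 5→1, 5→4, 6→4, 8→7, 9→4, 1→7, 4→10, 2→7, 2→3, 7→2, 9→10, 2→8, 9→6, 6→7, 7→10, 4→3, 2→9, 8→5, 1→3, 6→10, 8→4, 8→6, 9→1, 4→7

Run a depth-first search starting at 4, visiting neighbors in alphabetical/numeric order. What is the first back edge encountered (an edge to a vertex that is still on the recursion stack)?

DFS from 4 (visiting neighbors in alphabetical/numeric order); mark gray on enter, black on exit:
4 gray
  3 gray
    6 gray
      6→4: 4 is gray → back edge
First back edge: 6 → 4.

6->4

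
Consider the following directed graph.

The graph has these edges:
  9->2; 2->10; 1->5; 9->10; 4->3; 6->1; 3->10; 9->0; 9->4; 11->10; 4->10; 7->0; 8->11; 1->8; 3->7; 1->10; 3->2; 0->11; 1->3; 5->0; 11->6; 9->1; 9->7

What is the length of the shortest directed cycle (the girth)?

4

For each vertex v, BFS finds the shortest path from v back to v.
The shortest such closed walk is 1 → 8 → 11 → 6 → 1, length 4.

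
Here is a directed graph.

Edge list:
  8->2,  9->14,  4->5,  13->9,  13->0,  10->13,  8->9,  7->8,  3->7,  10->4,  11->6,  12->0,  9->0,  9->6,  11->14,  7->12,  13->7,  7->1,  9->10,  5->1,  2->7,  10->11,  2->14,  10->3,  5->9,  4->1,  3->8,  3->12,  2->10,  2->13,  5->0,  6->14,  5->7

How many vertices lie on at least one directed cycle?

9

A vertex is on a directed cycle iff it belongs to a strongly connected component of size ≥ 2 (or has a self-loop).
The vertices on cycles are {2, 3, 4, 5, 7, 8, 9, 10, 13} — 9 in total.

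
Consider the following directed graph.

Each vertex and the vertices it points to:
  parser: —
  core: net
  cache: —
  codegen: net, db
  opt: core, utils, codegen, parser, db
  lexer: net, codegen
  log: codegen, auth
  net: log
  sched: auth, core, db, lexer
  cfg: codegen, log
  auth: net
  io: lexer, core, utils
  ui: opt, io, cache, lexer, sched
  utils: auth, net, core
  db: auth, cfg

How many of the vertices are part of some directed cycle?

6

A vertex is on a directed cycle iff it belongs to a strongly connected component of size ≥ 2 (or has a self-loop).
The vertices on cycles are {db, cfg, log, net, auth, codegen} — 6 in total.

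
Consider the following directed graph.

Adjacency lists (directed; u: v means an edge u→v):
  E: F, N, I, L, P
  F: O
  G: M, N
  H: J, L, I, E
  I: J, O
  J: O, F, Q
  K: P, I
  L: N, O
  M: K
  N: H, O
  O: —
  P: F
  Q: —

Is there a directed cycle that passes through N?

N is on a cycle iff N can reach itself via ≥1 edge.
N → H → L → N — yes.

Yes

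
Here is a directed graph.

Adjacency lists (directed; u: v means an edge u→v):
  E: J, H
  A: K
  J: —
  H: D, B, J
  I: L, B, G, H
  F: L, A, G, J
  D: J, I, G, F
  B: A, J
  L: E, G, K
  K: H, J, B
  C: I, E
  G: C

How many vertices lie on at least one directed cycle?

11

A vertex is on a directed cycle iff it belongs to a strongly connected component of size ≥ 2 (or has a self-loop).
The vertices on cycles are {A, B, C, D, E, F, G, H, I, K, L} — 11 in total.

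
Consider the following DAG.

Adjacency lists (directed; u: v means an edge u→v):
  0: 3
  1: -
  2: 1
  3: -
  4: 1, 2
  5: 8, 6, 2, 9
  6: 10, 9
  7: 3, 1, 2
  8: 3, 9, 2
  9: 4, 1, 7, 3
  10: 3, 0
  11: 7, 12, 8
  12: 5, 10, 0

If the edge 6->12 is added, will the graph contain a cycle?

Yes

Adding 6→12 creates a cycle iff 12 can already reach 6.
Path from 12: 12 → 5 → 6.
So 12 → … → 6 → 12 is a cycle.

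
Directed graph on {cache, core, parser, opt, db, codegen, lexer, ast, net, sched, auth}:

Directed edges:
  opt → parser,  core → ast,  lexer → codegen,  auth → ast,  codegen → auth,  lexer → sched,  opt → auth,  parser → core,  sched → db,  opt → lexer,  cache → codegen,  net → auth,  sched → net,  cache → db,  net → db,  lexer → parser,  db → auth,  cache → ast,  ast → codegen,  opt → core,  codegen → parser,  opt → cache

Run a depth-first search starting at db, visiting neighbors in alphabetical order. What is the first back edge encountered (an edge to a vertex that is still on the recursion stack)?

codegen→auth

DFS from db (visiting neighbors in alphabetical order); mark gray on enter, black on exit:
db gray
  auth gray
    ast gray
      codegen gray
        codegen→auth: auth is gray → back edge
First back edge: codegen → auth.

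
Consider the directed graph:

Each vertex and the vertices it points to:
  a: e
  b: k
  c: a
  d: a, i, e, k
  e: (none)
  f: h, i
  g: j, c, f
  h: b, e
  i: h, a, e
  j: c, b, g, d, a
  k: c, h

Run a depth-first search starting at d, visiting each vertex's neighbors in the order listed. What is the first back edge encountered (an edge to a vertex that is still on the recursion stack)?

DFS from d (visiting each vertex's neighbors in the order listed); mark gray on enter, black on exit:
d gray
  a gray
    e gray
    e black
  a black
  i gray
    h gray
      b gray
        k gray
          c gray
            c→a: a black — skip
          c black
          k→h: h is gray → back edge
First back edge: k → h.

k->h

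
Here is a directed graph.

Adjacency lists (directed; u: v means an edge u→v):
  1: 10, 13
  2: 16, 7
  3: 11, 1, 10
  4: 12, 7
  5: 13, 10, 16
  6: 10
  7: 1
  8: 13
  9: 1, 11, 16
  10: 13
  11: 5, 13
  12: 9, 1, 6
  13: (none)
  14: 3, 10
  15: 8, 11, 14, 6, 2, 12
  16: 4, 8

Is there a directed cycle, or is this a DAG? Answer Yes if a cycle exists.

DFS with white/gray/black marking, starting from 7:
7 gray
  1 gray
    10 gray
      13 gray
      13 black
    10 black
    1→13: 13 black — skip
  1 black
7 black
2 gray
  16 gray
    4 gray
      12 gray
        9 gray
          9→1: 1 black — skip
          11 gray
            5 gray
              5→13: 13 black — skip
              5→10: 10 black — skip
              5→16: 16 is gray → back edge
Back edge found, so a cycle exists: 16 → 4 → 12 → 9 → 11 → 5 → 16.

Yes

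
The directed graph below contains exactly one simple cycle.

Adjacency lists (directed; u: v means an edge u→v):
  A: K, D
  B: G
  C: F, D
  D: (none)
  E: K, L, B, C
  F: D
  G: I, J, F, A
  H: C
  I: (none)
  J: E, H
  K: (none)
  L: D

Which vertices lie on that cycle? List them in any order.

B, E, G, J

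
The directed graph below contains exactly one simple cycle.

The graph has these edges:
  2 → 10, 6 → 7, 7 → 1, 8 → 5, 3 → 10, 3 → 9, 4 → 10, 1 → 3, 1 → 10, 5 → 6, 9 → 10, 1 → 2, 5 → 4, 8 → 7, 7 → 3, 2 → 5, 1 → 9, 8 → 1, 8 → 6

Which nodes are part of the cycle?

1, 2, 5, 6, 7

DFS with gray/black marking from 5:
5 gray
  6 gray
    7 gray
      1 gray
        2 gray
          2→5: 5 is gray → back edge
Back edge closes the cycle 5 → 6 → 7 → 1 → 2 → 5; its vertices are {1, 2, 5, 6, 7}.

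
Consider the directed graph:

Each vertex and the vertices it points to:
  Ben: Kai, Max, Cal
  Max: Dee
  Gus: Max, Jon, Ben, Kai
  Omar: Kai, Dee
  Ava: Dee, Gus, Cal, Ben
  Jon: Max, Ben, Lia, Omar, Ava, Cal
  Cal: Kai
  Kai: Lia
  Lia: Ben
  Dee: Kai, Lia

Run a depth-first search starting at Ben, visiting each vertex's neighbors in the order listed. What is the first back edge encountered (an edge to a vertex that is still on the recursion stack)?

DFS from Ben (visiting each vertex's neighbors in the order listed); mark gray on enter, black on exit:
Ben gray
  Kai gray
    Lia gray
      Lia→Ben: Ben is gray → back edge
First back edge: Lia → Ben.

Lia→Ben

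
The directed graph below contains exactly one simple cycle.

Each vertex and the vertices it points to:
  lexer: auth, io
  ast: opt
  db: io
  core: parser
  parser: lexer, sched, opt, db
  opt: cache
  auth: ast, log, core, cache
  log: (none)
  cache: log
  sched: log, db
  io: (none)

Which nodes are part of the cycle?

auth, core, lexer, parser

DFS with gray/black marking from parser:
parser gray
  lexer gray
    auth gray
      ast gray
        opt gray
          cache gray
            log gray
            log black
          cache black
        opt black
      ast black
      auth→log: log black — skip
      core gray
        core→parser: parser is gray → back edge
Back edge closes the cycle parser → lexer → auth → core → parser; its vertices are {auth, core, lexer, parser}.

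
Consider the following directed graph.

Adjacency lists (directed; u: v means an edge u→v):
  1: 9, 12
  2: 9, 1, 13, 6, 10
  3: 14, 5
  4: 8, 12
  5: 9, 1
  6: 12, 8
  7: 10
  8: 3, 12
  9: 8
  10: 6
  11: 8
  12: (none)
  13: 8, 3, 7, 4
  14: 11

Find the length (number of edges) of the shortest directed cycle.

4

For each vertex v, BFS finds the shortest path from v back to v.
The shortest such closed walk is 3 → 5 → 9 → 8 → 3, length 4.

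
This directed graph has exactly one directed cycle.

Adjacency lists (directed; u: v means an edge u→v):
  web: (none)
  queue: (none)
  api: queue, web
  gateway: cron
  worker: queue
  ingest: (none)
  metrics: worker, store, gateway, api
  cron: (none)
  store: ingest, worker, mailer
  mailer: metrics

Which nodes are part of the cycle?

store, mailer, metrics

DFS with gray/black marking from metrics:
metrics gray
  worker gray
    queue gray
    queue black
  worker black
  store gray
    ingest gray
    ingest black
    store→worker: worker black — skip
    mailer gray
      mailer→metrics: metrics is gray → back edge
Back edge closes the cycle metrics → store → mailer → metrics; its vertices are {store, mailer, metrics}.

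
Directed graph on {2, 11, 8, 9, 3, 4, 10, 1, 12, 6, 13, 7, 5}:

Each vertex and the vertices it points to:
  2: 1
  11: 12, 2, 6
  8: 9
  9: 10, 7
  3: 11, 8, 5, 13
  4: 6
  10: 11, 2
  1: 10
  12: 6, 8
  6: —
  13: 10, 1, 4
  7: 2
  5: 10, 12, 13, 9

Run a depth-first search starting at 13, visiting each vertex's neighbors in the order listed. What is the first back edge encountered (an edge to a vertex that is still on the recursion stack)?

9->10

DFS from 13 (visiting each vertex's neighbors in the order listed); mark gray on enter, black on exit:
13 gray
  10 gray
    11 gray
      12 gray
        6 gray
        6 black
        8 gray
          9 gray
            9→10: 10 is gray → back edge
First back edge: 9 → 10.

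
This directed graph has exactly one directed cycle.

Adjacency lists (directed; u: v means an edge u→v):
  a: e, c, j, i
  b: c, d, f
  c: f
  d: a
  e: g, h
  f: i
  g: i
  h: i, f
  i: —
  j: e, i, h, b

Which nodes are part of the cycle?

a, b, d, j

DFS with gray/black marking from a:
a gray
  e gray
    g gray
      i gray
      i black
    g black
    h gray
      h→i: i black — skip
      f gray
        f→i: i black — skip
      f black
    h black
  e black
  c gray
    c→f: f black — skip
  c black
  j gray
    j→e: e black — skip
    j→i: i black — skip
    j→h: h black — skip
    b gray
      b→c: c black — skip
      d gray
        d→a: a is gray → back edge
Back edge closes the cycle a → j → b → d → a; its vertices are {a, b, d, j}.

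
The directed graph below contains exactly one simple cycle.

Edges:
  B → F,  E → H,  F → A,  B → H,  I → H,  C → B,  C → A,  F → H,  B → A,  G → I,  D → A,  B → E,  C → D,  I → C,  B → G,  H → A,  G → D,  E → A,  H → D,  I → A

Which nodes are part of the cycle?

B, C, G, I

DFS with gray/black marking from B:
B gray
  G gray
    D gray
      A gray
      A black
    D black
    I gray
      C gray
        C→B: B is gray → back edge
Back edge closes the cycle B → G → I → C → B; its vertices are {B, C, G, I}.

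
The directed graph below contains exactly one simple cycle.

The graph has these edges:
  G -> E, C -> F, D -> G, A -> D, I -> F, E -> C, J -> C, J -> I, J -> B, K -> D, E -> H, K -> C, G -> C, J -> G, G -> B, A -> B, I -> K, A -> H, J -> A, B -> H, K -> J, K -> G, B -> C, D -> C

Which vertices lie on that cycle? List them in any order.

I, J, K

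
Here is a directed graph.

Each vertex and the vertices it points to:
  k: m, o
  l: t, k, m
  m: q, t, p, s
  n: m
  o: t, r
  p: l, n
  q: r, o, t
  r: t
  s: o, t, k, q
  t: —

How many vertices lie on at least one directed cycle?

6

A vertex is on a directed cycle iff it belongs to a strongly connected component of size ≥ 2 (or has a self-loop).
The vertices on cycles are {k, l, m, n, p, s} — 6 in total.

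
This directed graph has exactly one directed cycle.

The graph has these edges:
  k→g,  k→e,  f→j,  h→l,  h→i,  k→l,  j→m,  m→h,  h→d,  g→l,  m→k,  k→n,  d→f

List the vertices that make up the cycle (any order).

d, f, h, j, m

DFS with gray/black marking from j:
j gray
  m gray
    k gray
      n gray
      n black
      g gray
        l gray
        l black
      g black
      e gray
      e black
      k→l: l black — skip
    k black
    h gray
      d gray
        f gray
          f→j: j is gray → back edge
Back edge closes the cycle j → m → h → d → f → j; its vertices are {d, f, h, j, m}.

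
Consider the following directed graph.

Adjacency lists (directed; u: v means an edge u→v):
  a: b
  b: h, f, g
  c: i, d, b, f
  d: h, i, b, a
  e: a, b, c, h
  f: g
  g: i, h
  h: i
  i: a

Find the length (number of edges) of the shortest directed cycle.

4

For each vertex v, BFS finds the shortest path from v back to v.
The shortest such closed walk is a → b → h → i → a, length 4.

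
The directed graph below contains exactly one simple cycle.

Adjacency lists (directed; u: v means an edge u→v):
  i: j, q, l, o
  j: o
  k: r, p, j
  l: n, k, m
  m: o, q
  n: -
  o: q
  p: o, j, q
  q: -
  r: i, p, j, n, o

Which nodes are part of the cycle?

DFS with gray/black marking from i:
i gray
  j gray
    o gray
      q gray
      q black
    o black
  j black
  i→q: q black — skip
  l gray
    n gray
    n black
    k gray
      r gray
        r→i: i is gray → back edge
Back edge closes the cycle i → l → k → r → i; its vertices are {i, k, l, r}.

i, k, l, r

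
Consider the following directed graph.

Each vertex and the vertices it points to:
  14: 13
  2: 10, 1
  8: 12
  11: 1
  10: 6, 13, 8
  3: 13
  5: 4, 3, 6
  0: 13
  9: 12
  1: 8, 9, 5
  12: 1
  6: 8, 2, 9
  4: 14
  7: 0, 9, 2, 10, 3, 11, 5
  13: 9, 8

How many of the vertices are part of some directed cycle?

12

A vertex is on a directed cycle iff it belongs to a strongly connected component of size ≥ 2 (or has a self-loop).
The vertices on cycles are {1, 2, 3, 4, 5, 6, 8, 9, 10, 12, 13, 14} — 12 in total.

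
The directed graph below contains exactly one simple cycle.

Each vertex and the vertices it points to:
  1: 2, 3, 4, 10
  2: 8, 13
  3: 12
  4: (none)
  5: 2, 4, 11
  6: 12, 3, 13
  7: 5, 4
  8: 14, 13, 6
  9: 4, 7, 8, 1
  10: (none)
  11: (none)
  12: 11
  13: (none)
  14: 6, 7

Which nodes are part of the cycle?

DFS with gray/black marking from 8:
8 gray
  14 gray
    6 gray
      12 gray
        11 gray
        11 black
      12 black
      3 gray
        3→12: 12 black — skip
      3 black
      13 gray
      13 black
    6 black
    7 gray
      5 gray
        2 gray
          2→8: 8 is gray → back edge
Back edge closes the cycle 8 → 14 → 7 → 5 → 2 → 8; its vertices are {2, 5, 7, 8, 14}.

2, 5, 7, 8, 14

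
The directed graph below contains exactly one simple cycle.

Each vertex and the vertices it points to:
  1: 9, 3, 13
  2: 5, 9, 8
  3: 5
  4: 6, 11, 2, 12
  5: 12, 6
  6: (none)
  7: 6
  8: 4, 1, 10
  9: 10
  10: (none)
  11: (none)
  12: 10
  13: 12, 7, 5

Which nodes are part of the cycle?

DFS with gray/black marking from 8:
8 gray
  4 gray
    6 gray
    6 black
    11 gray
    11 black
    2 gray
      5 gray
        12 gray
          10 gray
          10 black
        12 black
        5→6: 6 black — skip
      5 black
      9 gray
        9→10: 10 black — skip
      9 black
      2→8: 8 is gray → back edge
Back edge closes the cycle 8 → 4 → 2 → 8; its vertices are {2, 4, 8}.

2, 4, 8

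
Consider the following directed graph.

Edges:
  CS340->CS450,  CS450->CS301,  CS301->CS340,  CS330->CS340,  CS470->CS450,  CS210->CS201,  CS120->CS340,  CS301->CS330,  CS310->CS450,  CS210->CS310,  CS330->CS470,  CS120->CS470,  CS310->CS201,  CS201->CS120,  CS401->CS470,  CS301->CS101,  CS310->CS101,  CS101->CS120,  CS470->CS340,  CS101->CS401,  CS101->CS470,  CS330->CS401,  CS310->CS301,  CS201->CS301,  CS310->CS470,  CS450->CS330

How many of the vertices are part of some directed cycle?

8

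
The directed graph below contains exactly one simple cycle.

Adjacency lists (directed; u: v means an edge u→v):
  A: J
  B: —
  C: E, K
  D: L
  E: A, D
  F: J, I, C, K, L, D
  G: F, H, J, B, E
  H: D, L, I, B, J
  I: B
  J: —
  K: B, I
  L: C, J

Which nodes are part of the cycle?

DFS with gray/black marking from C:
C gray
  E gray
    A gray
      J gray
      J black
    A black
    D gray
      L gray
        L→C: C is gray → back edge
Back edge closes the cycle C → E → D → L → C; its vertices are {C, D, E, L}.

C, D, E, L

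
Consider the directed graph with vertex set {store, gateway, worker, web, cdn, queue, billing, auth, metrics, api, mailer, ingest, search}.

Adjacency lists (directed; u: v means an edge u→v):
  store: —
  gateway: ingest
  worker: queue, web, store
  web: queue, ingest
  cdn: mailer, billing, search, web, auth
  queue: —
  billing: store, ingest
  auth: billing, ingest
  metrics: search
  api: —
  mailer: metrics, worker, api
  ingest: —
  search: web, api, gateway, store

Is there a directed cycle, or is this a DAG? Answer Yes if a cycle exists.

No

DFS with white/gray/black marking, starting from billing:
billing gray
  store gray
  store black
  ingest gray
  ingest black
billing black
gateway gray
  gateway→ingest: ingest black — skip
gateway black
worker gray
  queue gray
  queue black
  web gray
    web→queue: queue black — skip
    web→ingest: ingest black — skip
  web black
  worker→store: store black — skip
worker black
cdn gray
  mailer gray
    metrics gray
      search gray
        search→web: web black — skip
        api gray
        api black
        search→gateway: gateway black — skip
        search→store: store black — skip
      search black
    metrics black
    mailer→worker: worker black — skip
    mailer→api: api black — skip
  mailer black
  cdn→billing: billing black — skip
  cdn→search: search black — skip
  cdn→web: web black — skip
  auth gray
    auth→billing: billing black — skip
    auth→ingest: ingest black — skip
  auth black
cdn black
Every edge goes to a white or black vertex — no back edge, so the graph is acyclic.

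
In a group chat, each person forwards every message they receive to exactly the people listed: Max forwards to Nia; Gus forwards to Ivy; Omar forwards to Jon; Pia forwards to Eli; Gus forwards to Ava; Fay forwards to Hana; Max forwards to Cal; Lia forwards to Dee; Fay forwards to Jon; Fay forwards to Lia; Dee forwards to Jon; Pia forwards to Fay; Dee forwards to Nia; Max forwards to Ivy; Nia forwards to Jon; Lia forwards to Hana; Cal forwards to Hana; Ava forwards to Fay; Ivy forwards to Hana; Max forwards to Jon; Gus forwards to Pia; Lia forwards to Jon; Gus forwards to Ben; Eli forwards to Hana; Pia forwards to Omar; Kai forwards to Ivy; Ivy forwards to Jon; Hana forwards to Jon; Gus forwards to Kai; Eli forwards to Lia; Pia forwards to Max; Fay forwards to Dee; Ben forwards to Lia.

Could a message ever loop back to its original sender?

DFS with white/gray/black marking, starting from Max:
Max gray
  Nia gray
    Jon gray
    Jon black
  Nia black
  Ivy gray
    Hana gray
      Hana→Jon: Jon black — skip
    Hana black
    Ivy→Jon: Jon black — skip
  Ivy black
  Max→Jon: Jon black — skip
  Cal gray
    Cal→Hana: Hana black — skip
  Cal black
Max black
Omar gray
  Omar→Jon: Jon black — skip
Omar black
Ava gray
  Fay gray
    Fay→Hana: Hana black — skip
    Fay→Jon: Jon black — skip
    Lia gray
      Lia→Hana: Hana black — skip
      Dee gray
        Dee→Nia: Nia black — skip
        Dee→Jon: Jon black — skip
      Dee black
      Lia→Jon: Jon black — skip
    Lia black
    Fay→Dee: Dee black — skip
  Fay black
Ava black
Gus gray
  Ben gray
    Ben→Lia: Lia black — skip
  Ben black
  Pia gray
    Pia→Omar: Omar black — skip
    Pia→Max: Max black — skip
    Eli gray
      Eli→Lia: Lia black — skip
      Eli→Hana: Hana black — skip
    Eli black
    Pia→Fay: Fay black — skip
  Pia black
  Gus→Ivy: Ivy black — skip
  Kai gray
    Kai→Ivy: Ivy black — skip
  Kai black
  Gus→Ava: Ava black — skip
Gus black
Every edge goes to a white or black vertex — no back edge, so the graph is acyclic.

No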